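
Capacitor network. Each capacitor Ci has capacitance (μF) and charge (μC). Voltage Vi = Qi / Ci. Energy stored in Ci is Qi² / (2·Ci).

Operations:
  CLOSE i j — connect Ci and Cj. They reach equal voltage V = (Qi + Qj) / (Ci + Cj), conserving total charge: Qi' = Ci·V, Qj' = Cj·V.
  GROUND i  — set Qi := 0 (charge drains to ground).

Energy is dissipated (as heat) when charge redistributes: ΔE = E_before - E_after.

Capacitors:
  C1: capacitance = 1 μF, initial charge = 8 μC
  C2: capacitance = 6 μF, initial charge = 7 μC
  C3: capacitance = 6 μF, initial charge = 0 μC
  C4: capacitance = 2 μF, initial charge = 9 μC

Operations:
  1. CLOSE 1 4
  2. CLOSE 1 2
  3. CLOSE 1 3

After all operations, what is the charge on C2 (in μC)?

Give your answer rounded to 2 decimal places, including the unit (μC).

Answer: 10.86 μC

Derivation:
Initial: C1(1μF, Q=8μC, V=8.00V), C2(6μF, Q=7μC, V=1.17V), C3(6μF, Q=0μC, V=0.00V), C4(2μF, Q=9μC, V=4.50V)
Op 1: CLOSE 1-4: Q_total=17.00, C_total=3.00, V=5.67; Q1=5.67, Q4=11.33; dissipated=4.083
Op 2: CLOSE 1-2: Q_total=12.67, C_total=7.00, V=1.81; Q1=1.81, Q2=10.86; dissipated=8.679
Op 3: CLOSE 1-3: Q_total=1.81, C_total=7.00, V=0.26; Q1=0.26, Q3=1.55; dissipated=1.403
Final charges: Q1=0.26, Q2=10.86, Q3=1.55, Q4=11.33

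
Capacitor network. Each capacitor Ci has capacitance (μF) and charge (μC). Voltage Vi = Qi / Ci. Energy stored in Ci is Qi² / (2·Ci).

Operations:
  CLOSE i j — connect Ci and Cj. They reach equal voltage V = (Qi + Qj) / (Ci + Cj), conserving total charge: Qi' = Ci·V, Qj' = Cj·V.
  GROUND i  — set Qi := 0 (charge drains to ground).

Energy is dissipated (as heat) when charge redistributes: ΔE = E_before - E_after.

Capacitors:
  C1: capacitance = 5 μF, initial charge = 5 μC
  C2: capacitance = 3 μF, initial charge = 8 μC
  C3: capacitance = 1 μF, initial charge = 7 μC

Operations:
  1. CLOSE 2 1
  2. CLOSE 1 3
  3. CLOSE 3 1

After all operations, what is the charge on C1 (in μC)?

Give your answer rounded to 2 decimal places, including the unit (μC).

Initial: C1(5μF, Q=5μC, V=1.00V), C2(3μF, Q=8μC, V=2.67V), C3(1μF, Q=7μC, V=7.00V)
Op 1: CLOSE 2-1: Q_total=13.00, C_total=8.00, V=1.62; Q2=4.88, Q1=8.12; dissipated=2.604
Op 2: CLOSE 1-3: Q_total=15.12, C_total=6.00, V=2.52; Q1=12.60, Q3=2.52; dissipated=12.038
Op 3: CLOSE 3-1: Q_total=15.12, C_total=6.00, V=2.52; Q3=2.52, Q1=12.60; dissipated=0.000
Final charges: Q1=12.60, Q2=4.88, Q3=2.52

Answer: 12.60 μC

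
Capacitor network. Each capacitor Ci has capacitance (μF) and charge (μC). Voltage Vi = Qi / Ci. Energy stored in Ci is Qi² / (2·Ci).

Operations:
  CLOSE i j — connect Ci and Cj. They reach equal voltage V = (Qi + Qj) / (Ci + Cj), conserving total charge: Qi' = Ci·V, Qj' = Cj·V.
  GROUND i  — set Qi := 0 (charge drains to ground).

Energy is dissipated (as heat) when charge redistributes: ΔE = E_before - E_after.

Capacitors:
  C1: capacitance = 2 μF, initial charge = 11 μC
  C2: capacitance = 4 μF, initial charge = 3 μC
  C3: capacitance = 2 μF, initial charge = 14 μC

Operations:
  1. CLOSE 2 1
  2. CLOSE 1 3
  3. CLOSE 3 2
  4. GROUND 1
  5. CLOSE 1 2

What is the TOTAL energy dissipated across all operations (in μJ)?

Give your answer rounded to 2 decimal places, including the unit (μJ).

Answer: 57.79 μJ

Derivation:
Initial: C1(2μF, Q=11μC, V=5.50V), C2(4μF, Q=3μC, V=0.75V), C3(2μF, Q=14μC, V=7.00V)
Op 1: CLOSE 2-1: Q_total=14.00, C_total=6.00, V=2.33; Q2=9.33, Q1=4.67; dissipated=15.042
Op 2: CLOSE 1-3: Q_total=18.67, C_total=4.00, V=4.67; Q1=9.33, Q3=9.33; dissipated=10.889
Op 3: CLOSE 3-2: Q_total=18.67, C_total=6.00, V=3.11; Q3=6.22, Q2=12.44; dissipated=3.630
Op 4: GROUND 1: Q1=0; energy lost=21.778
Op 5: CLOSE 1-2: Q_total=12.44, C_total=6.00, V=2.07; Q1=4.15, Q2=8.30; dissipated=6.453
Total dissipated: 57.791 μJ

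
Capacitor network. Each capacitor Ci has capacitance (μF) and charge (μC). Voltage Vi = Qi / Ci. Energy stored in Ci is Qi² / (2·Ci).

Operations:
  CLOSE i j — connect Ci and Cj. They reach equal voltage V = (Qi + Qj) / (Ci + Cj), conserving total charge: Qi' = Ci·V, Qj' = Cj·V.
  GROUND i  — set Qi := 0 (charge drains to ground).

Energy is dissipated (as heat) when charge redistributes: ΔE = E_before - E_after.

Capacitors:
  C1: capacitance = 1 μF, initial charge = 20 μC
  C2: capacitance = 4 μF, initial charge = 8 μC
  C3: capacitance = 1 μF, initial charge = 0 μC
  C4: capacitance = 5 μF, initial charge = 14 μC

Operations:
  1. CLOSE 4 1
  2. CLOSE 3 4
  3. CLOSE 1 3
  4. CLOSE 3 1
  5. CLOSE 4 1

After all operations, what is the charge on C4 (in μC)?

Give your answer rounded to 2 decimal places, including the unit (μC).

Answer: 24.00 μC

Derivation:
Initial: C1(1μF, Q=20μC, V=20.00V), C2(4μF, Q=8μC, V=2.00V), C3(1μF, Q=0μC, V=0.00V), C4(5μF, Q=14μC, V=2.80V)
Op 1: CLOSE 4-1: Q_total=34.00, C_total=6.00, V=5.67; Q4=28.33, Q1=5.67; dissipated=123.267
Op 2: CLOSE 3-4: Q_total=28.33, C_total=6.00, V=4.72; Q3=4.72, Q4=23.61; dissipated=13.380
Op 3: CLOSE 1-3: Q_total=10.39, C_total=2.00, V=5.19; Q1=5.19, Q3=5.19; dissipated=0.223
Op 4: CLOSE 3-1: Q_total=10.39, C_total=2.00, V=5.19; Q3=5.19, Q1=5.19; dissipated=0.000
Op 5: CLOSE 4-1: Q_total=28.81, C_total=6.00, V=4.80; Q4=24.00, Q1=4.80; dissipated=0.093
Final charges: Q1=4.80, Q2=8.00, Q3=5.19, Q4=24.00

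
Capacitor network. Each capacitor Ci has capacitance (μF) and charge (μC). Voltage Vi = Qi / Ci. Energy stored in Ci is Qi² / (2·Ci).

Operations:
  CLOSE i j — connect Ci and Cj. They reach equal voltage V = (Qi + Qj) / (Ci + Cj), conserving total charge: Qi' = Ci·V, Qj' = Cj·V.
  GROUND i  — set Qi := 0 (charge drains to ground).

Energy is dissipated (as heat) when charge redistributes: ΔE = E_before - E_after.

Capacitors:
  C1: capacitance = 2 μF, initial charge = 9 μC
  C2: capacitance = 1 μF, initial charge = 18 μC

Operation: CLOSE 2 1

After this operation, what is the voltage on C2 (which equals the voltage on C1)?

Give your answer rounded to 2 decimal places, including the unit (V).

Answer: 9.00 V

Derivation:
Initial: C1(2μF, Q=9μC, V=4.50V), C2(1μF, Q=18μC, V=18.00V)
Op 1: CLOSE 2-1: Q_total=27.00, C_total=3.00, V=9.00; Q2=9.00, Q1=18.00; dissipated=60.750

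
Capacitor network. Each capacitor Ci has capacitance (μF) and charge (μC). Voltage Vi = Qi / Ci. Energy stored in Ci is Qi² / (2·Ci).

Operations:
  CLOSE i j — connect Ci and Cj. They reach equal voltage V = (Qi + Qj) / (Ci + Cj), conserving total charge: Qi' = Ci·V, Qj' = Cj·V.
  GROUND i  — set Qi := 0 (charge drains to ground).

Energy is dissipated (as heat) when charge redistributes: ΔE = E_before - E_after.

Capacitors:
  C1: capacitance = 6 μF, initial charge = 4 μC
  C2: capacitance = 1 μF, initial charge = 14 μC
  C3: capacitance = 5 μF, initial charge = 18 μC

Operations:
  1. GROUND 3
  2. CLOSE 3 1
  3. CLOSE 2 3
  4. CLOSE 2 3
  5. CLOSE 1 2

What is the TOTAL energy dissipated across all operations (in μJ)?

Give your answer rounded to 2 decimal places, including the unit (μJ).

Answer: 112.70 μJ

Derivation:
Initial: C1(6μF, Q=4μC, V=0.67V), C2(1μF, Q=14μC, V=14.00V), C3(5μF, Q=18μC, V=3.60V)
Op 1: GROUND 3: Q3=0; energy lost=32.400
Op 2: CLOSE 3-1: Q_total=4.00, C_total=11.00, V=0.36; Q3=1.82, Q1=2.18; dissipated=0.606
Op 3: CLOSE 2-3: Q_total=15.82, C_total=6.00, V=2.64; Q2=2.64, Q3=13.18; dissipated=77.479
Op 4: CLOSE 2-3: Q_total=15.82, C_total=6.00, V=2.64; Q2=2.64, Q3=13.18; dissipated=0.000
Op 5: CLOSE 1-2: Q_total=4.82, C_total=7.00, V=0.69; Q1=4.13, Q2=0.69; dissipated=2.214
Total dissipated: 112.699 μJ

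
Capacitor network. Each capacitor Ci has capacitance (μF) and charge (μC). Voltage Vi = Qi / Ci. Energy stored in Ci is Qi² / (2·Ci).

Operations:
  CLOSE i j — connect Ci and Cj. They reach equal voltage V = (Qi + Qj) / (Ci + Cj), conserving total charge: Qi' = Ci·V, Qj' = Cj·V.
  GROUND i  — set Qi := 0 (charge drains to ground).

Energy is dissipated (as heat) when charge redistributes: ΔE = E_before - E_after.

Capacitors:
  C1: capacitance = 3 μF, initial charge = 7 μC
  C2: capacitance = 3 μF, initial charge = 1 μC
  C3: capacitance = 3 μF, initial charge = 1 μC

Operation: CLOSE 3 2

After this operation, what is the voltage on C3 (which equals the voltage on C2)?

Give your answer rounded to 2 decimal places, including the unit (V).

Answer: 0.33 V

Derivation:
Initial: C1(3μF, Q=7μC, V=2.33V), C2(3μF, Q=1μC, V=0.33V), C3(3μF, Q=1μC, V=0.33V)
Op 1: CLOSE 3-2: Q_total=2.00, C_total=6.00, V=0.33; Q3=1.00, Q2=1.00; dissipated=0.000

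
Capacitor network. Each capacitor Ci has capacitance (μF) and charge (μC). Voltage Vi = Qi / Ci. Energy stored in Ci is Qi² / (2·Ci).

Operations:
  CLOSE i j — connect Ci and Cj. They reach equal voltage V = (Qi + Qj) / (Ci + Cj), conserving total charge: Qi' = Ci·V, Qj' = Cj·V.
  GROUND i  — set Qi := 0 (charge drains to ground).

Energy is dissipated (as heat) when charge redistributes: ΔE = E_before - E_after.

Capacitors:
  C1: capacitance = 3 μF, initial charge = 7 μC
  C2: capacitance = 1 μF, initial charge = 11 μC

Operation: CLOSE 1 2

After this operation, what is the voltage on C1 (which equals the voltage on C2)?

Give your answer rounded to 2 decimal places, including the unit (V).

Initial: C1(3μF, Q=7μC, V=2.33V), C2(1μF, Q=11μC, V=11.00V)
Op 1: CLOSE 1-2: Q_total=18.00, C_total=4.00, V=4.50; Q1=13.50, Q2=4.50; dissipated=28.167

Answer: 4.50 V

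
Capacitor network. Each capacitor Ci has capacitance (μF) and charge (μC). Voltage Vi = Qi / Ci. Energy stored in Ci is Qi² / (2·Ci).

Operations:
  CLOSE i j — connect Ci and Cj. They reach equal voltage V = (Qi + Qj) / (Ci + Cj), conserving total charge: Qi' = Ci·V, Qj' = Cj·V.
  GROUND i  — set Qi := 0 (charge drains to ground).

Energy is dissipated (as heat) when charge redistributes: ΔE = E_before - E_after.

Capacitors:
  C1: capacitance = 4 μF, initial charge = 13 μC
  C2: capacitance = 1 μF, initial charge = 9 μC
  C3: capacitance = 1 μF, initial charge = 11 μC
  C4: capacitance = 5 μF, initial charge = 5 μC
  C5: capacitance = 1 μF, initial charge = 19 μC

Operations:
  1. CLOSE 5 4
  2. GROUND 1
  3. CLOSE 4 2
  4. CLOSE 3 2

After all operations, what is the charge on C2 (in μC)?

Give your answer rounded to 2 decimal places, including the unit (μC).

Answer: 7.92 μC

Derivation:
Initial: C1(4μF, Q=13μC, V=3.25V), C2(1μF, Q=9μC, V=9.00V), C3(1μF, Q=11μC, V=11.00V), C4(5μF, Q=5μC, V=1.00V), C5(1μF, Q=19μC, V=19.00V)
Op 1: CLOSE 5-4: Q_total=24.00, C_total=6.00, V=4.00; Q5=4.00, Q4=20.00; dissipated=135.000
Op 2: GROUND 1: Q1=0; energy lost=21.125
Op 3: CLOSE 4-2: Q_total=29.00, C_total=6.00, V=4.83; Q4=24.17, Q2=4.83; dissipated=10.417
Op 4: CLOSE 3-2: Q_total=15.83, C_total=2.00, V=7.92; Q3=7.92, Q2=7.92; dissipated=9.507
Final charges: Q1=0.00, Q2=7.92, Q3=7.92, Q4=24.17, Q5=4.00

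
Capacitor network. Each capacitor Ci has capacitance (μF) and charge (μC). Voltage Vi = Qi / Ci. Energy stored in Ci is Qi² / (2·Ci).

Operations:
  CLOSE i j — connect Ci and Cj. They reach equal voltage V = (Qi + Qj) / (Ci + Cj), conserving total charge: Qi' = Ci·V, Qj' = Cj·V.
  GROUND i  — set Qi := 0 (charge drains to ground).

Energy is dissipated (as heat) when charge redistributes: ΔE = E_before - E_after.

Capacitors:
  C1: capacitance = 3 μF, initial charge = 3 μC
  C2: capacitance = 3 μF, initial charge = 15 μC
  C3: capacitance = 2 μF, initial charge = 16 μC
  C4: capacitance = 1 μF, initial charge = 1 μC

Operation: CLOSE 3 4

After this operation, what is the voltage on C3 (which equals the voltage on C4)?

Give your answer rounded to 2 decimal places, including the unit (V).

Initial: C1(3μF, Q=3μC, V=1.00V), C2(3μF, Q=15μC, V=5.00V), C3(2μF, Q=16μC, V=8.00V), C4(1μF, Q=1μC, V=1.00V)
Op 1: CLOSE 3-4: Q_total=17.00, C_total=3.00, V=5.67; Q3=11.33, Q4=5.67; dissipated=16.333

Answer: 5.67 V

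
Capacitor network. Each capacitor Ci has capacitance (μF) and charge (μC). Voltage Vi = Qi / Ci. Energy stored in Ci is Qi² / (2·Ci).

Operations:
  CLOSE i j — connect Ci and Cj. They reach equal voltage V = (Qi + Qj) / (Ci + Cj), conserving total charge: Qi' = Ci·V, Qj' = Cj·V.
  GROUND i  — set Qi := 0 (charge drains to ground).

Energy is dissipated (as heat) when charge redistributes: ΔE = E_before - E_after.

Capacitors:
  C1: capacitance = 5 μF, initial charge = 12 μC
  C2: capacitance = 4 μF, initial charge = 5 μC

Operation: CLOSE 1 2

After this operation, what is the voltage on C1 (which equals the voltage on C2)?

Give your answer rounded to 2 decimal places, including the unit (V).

Answer: 1.89 V

Derivation:
Initial: C1(5μF, Q=12μC, V=2.40V), C2(4μF, Q=5μC, V=1.25V)
Op 1: CLOSE 1-2: Q_total=17.00, C_total=9.00, V=1.89; Q1=9.44, Q2=7.56; dissipated=1.469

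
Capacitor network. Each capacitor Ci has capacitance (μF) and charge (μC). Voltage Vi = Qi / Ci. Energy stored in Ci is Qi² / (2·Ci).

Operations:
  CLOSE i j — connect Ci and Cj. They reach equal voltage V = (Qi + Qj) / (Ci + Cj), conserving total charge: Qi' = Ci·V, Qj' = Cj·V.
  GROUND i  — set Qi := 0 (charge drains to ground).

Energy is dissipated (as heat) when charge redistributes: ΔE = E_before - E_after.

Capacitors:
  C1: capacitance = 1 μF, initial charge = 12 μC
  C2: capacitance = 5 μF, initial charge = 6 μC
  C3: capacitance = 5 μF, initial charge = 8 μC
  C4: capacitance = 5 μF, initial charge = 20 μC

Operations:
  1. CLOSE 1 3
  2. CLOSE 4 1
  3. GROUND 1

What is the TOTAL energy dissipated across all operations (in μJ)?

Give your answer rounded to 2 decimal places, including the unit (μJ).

Answer: 52.81 μJ

Derivation:
Initial: C1(1μF, Q=12μC, V=12.00V), C2(5μF, Q=6μC, V=1.20V), C3(5μF, Q=8μC, V=1.60V), C4(5μF, Q=20μC, V=4.00V)
Op 1: CLOSE 1-3: Q_total=20.00, C_total=6.00, V=3.33; Q1=3.33, Q3=16.67; dissipated=45.067
Op 2: CLOSE 4-1: Q_total=23.33, C_total=6.00, V=3.89; Q4=19.44, Q1=3.89; dissipated=0.185
Op 3: GROUND 1: Q1=0; energy lost=7.562
Total dissipated: 52.814 μJ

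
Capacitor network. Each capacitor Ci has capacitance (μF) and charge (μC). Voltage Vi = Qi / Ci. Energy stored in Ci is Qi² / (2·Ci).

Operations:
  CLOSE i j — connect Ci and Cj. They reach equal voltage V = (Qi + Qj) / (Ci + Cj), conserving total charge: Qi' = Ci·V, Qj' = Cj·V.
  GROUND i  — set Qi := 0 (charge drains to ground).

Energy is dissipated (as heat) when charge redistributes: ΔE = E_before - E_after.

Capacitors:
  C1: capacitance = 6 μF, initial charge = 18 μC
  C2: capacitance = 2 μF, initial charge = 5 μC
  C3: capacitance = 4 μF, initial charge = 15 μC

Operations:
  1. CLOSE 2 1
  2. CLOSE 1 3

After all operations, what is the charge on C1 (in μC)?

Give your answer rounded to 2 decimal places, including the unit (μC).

Initial: C1(6μF, Q=18μC, V=3.00V), C2(2μF, Q=5μC, V=2.50V), C3(4μF, Q=15μC, V=3.75V)
Op 1: CLOSE 2-1: Q_total=23.00, C_total=8.00, V=2.88; Q2=5.75, Q1=17.25; dissipated=0.188
Op 2: CLOSE 1-3: Q_total=32.25, C_total=10.00, V=3.23; Q1=19.35, Q3=12.90; dissipated=0.919
Final charges: Q1=19.35, Q2=5.75, Q3=12.90

Answer: 19.35 μC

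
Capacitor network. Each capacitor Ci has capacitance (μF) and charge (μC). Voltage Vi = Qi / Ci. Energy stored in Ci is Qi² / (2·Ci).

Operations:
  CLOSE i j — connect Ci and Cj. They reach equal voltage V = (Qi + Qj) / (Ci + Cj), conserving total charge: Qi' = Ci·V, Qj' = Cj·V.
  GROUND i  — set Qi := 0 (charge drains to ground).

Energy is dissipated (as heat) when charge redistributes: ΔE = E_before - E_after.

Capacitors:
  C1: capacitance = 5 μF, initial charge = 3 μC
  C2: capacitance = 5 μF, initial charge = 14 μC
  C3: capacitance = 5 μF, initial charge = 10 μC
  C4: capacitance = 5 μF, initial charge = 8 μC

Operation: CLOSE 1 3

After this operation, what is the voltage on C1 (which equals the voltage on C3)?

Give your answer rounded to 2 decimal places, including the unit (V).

Answer: 1.30 V

Derivation:
Initial: C1(5μF, Q=3μC, V=0.60V), C2(5μF, Q=14μC, V=2.80V), C3(5μF, Q=10μC, V=2.00V), C4(5μF, Q=8μC, V=1.60V)
Op 1: CLOSE 1-3: Q_total=13.00, C_total=10.00, V=1.30; Q1=6.50, Q3=6.50; dissipated=2.450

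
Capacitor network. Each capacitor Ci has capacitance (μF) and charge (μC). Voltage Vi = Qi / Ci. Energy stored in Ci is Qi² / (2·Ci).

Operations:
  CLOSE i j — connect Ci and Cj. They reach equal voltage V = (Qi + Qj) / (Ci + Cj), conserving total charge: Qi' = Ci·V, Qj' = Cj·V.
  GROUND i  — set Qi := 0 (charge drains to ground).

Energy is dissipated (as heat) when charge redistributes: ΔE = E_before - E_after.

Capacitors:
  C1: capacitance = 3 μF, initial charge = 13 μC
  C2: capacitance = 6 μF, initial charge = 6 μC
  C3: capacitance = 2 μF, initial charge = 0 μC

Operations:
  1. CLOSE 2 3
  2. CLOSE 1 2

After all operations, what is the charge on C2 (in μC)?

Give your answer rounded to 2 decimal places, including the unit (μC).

Initial: C1(3μF, Q=13μC, V=4.33V), C2(6μF, Q=6μC, V=1.00V), C3(2μF, Q=0μC, V=0.00V)
Op 1: CLOSE 2-3: Q_total=6.00, C_total=8.00, V=0.75; Q2=4.50, Q3=1.50; dissipated=0.750
Op 2: CLOSE 1-2: Q_total=17.50, C_total=9.00, V=1.94; Q1=5.83, Q2=11.67; dissipated=12.840
Final charges: Q1=5.83, Q2=11.67, Q3=1.50

Answer: 11.67 μC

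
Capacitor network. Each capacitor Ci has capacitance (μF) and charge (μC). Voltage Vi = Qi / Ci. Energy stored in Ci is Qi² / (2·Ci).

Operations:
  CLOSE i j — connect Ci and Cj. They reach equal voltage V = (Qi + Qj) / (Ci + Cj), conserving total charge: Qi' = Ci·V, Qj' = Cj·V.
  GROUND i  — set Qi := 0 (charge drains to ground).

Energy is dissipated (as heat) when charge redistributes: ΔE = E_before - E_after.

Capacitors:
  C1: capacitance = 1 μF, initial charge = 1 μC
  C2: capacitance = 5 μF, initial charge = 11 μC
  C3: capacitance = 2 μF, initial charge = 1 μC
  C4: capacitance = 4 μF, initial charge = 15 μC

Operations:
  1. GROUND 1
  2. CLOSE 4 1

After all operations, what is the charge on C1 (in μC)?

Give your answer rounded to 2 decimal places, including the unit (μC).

Answer: 3.00 μC

Derivation:
Initial: C1(1μF, Q=1μC, V=1.00V), C2(5μF, Q=11μC, V=2.20V), C3(2μF, Q=1μC, V=0.50V), C4(4μF, Q=15μC, V=3.75V)
Op 1: GROUND 1: Q1=0; energy lost=0.500
Op 2: CLOSE 4-1: Q_total=15.00, C_total=5.00, V=3.00; Q4=12.00, Q1=3.00; dissipated=5.625
Final charges: Q1=3.00, Q2=11.00, Q3=1.00, Q4=12.00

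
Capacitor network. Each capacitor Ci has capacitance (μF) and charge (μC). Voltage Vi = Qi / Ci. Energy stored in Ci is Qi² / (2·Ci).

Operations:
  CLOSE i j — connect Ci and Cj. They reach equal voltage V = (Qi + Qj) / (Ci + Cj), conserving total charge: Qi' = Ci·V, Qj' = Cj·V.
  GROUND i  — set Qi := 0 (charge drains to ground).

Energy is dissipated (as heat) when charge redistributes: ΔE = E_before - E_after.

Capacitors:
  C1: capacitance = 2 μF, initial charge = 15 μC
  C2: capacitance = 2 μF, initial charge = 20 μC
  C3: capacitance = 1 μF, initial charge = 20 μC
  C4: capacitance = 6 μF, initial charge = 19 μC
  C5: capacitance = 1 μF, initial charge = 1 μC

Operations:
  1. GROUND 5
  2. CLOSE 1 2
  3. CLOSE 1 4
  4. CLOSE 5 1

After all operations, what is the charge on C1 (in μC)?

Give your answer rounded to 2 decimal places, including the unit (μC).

Initial: C1(2μF, Q=15μC, V=7.50V), C2(2μF, Q=20μC, V=10.00V), C3(1μF, Q=20μC, V=20.00V), C4(6μF, Q=19μC, V=3.17V), C5(1μF, Q=1μC, V=1.00V)
Op 1: GROUND 5: Q5=0; energy lost=0.500
Op 2: CLOSE 1-2: Q_total=35.00, C_total=4.00, V=8.75; Q1=17.50, Q2=17.50; dissipated=3.125
Op 3: CLOSE 1-4: Q_total=36.50, C_total=8.00, V=4.56; Q1=9.12, Q4=27.38; dissipated=23.380
Op 4: CLOSE 5-1: Q_total=9.12, C_total=3.00, V=3.04; Q5=3.04, Q1=6.08; dissipated=6.939
Final charges: Q1=6.08, Q2=17.50, Q3=20.00, Q4=27.38, Q5=3.04

Answer: 6.08 μC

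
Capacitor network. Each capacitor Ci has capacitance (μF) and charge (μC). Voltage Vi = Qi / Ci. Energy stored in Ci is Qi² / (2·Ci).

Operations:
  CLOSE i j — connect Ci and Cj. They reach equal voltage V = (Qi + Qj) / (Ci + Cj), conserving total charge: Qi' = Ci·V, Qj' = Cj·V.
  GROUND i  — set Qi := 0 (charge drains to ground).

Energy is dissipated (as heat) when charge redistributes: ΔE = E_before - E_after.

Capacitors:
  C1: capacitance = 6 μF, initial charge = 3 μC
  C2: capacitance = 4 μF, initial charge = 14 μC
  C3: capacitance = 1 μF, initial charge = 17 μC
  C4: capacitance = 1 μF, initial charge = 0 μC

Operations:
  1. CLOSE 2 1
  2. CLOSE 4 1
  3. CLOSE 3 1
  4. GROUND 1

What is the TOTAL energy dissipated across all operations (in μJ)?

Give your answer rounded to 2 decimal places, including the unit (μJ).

Answer: 156.15 μJ

Derivation:
Initial: C1(6μF, Q=3μC, V=0.50V), C2(4μF, Q=14μC, V=3.50V), C3(1μF, Q=17μC, V=17.00V), C4(1μF, Q=0μC, V=0.00V)
Op 1: CLOSE 2-1: Q_total=17.00, C_total=10.00, V=1.70; Q2=6.80, Q1=10.20; dissipated=10.800
Op 2: CLOSE 4-1: Q_total=10.20, C_total=7.00, V=1.46; Q4=1.46, Q1=8.74; dissipated=1.239
Op 3: CLOSE 3-1: Q_total=25.74, C_total=7.00, V=3.68; Q3=3.68, Q1=22.07; dissipated=103.534
Op 4: GROUND 1: Q1=0; energy lost=40.573
Total dissipated: 156.146 μJ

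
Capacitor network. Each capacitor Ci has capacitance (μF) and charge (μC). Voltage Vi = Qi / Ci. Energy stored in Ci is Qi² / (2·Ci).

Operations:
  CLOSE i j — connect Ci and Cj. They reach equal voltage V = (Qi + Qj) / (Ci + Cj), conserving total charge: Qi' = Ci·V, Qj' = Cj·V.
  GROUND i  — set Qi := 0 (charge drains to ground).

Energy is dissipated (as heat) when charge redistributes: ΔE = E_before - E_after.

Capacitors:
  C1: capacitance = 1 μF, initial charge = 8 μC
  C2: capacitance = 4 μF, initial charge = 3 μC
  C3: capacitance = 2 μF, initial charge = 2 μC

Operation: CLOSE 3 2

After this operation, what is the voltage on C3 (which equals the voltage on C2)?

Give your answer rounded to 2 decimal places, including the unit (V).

Initial: C1(1μF, Q=8μC, V=8.00V), C2(4μF, Q=3μC, V=0.75V), C3(2μF, Q=2μC, V=1.00V)
Op 1: CLOSE 3-2: Q_total=5.00, C_total=6.00, V=0.83; Q3=1.67, Q2=3.33; dissipated=0.042

Answer: 0.83 V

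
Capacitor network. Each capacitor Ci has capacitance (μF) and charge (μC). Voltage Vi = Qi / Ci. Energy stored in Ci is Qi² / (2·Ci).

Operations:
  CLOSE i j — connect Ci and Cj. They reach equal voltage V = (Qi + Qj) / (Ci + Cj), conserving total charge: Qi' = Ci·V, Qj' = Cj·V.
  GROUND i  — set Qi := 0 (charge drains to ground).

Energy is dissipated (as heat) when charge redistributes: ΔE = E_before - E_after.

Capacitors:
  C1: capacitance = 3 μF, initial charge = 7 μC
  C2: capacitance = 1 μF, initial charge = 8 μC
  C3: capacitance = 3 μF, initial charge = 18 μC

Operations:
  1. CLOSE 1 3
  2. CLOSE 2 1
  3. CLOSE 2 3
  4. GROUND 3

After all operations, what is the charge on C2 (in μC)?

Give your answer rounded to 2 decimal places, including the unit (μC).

Answer: 4.41 μC

Derivation:
Initial: C1(3μF, Q=7μC, V=2.33V), C2(1μF, Q=8μC, V=8.00V), C3(3μF, Q=18μC, V=6.00V)
Op 1: CLOSE 1-3: Q_total=25.00, C_total=6.00, V=4.17; Q1=12.50, Q3=12.50; dissipated=10.083
Op 2: CLOSE 2-1: Q_total=20.50, C_total=4.00, V=5.12; Q2=5.12, Q1=15.38; dissipated=5.510
Op 3: CLOSE 2-3: Q_total=17.62, C_total=4.00, V=4.41; Q2=4.41, Q3=13.22; dissipated=0.344
Op 4: GROUND 3: Q3=0; energy lost=29.123
Final charges: Q1=15.38, Q2=4.41, Q3=0.00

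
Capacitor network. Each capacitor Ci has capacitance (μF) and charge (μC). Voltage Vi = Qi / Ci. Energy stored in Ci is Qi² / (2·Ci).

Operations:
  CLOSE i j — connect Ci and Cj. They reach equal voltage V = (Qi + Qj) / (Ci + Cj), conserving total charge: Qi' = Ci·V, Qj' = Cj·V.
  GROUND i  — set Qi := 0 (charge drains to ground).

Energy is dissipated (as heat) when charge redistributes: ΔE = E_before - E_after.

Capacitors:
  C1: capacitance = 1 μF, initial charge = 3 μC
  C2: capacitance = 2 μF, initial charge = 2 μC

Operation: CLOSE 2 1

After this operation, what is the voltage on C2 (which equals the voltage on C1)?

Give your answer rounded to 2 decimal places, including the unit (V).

Answer: 1.67 V

Derivation:
Initial: C1(1μF, Q=3μC, V=3.00V), C2(2μF, Q=2μC, V=1.00V)
Op 1: CLOSE 2-1: Q_total=5.00, C_total=3.00, V=1.67; Q2=3.33, Q1=1.67; dissipated=1.333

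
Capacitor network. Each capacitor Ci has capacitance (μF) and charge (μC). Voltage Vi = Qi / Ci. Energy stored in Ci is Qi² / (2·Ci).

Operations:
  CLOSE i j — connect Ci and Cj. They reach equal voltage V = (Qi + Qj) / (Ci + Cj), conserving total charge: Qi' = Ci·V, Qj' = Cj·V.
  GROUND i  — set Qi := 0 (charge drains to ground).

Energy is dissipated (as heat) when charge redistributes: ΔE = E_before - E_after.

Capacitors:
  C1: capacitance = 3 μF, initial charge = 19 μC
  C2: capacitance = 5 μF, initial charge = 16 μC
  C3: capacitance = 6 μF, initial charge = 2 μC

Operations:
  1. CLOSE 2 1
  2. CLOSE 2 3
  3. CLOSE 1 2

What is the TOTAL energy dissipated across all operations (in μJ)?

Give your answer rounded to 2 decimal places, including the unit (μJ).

Initial: C1(3μF, Q=19μC, V=6.33V), C2(5μF, Q=16μC, V=3.20V), C3(6μF, Q=2μC, V=0.33V)
Op 1: CLOSE 2-1: Q_total=35.00, C_total=8.00, V=4.38; Q2=21.88, Q1=13.12; dissipated=9.204
Op 2: CLOSE 2-3: Q_total=23.88, C_total=11.00, V=2.17; Q2=10.85, Q3=13.02; dissipated=22.275
Op 3: CLOSE 1-2: Q_total=23.98, C_total=8.00, V=3.00; Q1=8.99, Q2=14.99; dissipated=4.556
Total dissipated: 36.036 μJ

Answer: 36.04 μJ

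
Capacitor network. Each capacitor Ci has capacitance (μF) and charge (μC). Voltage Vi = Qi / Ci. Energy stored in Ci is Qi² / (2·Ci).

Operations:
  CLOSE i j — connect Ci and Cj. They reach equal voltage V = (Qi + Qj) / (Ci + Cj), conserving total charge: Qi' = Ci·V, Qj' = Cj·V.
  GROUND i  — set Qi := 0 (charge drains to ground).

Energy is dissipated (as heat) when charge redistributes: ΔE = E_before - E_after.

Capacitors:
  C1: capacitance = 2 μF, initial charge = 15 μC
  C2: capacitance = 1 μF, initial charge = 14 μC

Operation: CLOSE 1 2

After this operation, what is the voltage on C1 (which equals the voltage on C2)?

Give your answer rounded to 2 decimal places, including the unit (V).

Answer: 9.67 V

Derivation:
Initial: C1(2μF, Q=15μC, V=7.50V), C2(1μF, Q=14μC, V=14.00V)
Op 1: CLOSE 1-2: Q_total=29.00, C_total=3.00, V=9.67; Q1=19.33, Q2=9.67; dissipated=14.083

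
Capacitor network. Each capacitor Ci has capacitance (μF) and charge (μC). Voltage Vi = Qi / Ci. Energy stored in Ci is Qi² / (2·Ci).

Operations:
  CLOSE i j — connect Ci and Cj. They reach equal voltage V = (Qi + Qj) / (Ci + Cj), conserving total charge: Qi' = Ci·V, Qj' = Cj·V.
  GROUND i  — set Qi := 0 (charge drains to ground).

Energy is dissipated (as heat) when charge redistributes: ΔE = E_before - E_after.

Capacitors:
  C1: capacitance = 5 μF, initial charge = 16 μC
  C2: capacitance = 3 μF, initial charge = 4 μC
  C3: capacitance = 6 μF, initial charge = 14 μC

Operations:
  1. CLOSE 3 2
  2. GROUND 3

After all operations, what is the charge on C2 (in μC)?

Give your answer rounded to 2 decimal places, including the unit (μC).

Initial: C1(5μF, Q=16μC, V=3.20V), C2(3μF, Q=4μC, V=1.33V), C3(6μF, Q=14μC, V=2.33V)
Op 1: CLOSE 3-2: Q_total=18.00, C_total=9.00, V=2.00; Q3=12.00, Q2=6.00; dissipated=1.000
Op 2: GROUND 3: Q3=0; energy lost=12.000
Final charges: Q1=16.00, Q2=6.00, Q3=0.00

Answer: 6.00 μC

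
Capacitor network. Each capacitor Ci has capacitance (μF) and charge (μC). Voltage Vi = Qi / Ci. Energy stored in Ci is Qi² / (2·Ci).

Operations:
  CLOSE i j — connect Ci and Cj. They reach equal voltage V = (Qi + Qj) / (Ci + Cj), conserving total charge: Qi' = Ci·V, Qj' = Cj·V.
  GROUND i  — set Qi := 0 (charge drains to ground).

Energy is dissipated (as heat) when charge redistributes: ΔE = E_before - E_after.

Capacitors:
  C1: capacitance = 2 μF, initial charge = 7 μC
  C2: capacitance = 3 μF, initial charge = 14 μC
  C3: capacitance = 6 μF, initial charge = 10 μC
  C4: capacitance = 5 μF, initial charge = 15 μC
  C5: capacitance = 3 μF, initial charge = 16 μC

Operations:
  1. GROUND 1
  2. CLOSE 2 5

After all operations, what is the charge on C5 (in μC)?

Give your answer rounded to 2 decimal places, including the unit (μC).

Answer: 15.00 μC

Derivation:
Initial: C1(2μF, Q=7μC, V=3.50V), C2(3μF, Q=14μC, V=4.67V), C3(6μF, Q=10μC, V=1.67V), C4(5μF, Q=15μC, V=3.00V), C5(3μF, Q=16μC, V=5.33V)
Op 1: GROUND 1: Q1=0; energy lost=12.250
Op 2: CLOSE 2-5: Q_total=30.00, C_total=6.00, V=5.00; Q2=15.00, Q5=15.00; dissipated=0.333
Final charges: Q1=0.00, Q2=15.00, Q3=10.00, Q4=15.00, Q5=15.00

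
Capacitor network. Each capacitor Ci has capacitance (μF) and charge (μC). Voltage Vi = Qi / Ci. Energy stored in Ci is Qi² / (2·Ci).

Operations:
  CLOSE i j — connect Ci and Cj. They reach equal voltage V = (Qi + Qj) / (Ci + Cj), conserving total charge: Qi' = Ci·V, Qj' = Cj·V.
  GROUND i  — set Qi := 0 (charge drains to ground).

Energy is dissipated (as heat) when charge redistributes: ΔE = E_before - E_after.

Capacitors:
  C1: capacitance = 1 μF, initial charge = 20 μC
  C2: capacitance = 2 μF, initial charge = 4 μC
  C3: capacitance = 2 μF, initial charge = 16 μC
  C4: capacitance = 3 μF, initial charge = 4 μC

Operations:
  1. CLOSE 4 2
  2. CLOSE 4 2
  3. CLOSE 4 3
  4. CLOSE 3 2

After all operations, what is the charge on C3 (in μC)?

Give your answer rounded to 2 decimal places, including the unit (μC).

Initial: C1(1μF, Q=20μC, V=20.00V), C2(2μF, Q=4μC, V=2.00V), C3(2μF, Q=16μC, V=8.00V), C4(3μF, Q=4μC, V=1.33V)
Op 1: CLOSE 4-2: Q_total=8.00, C_total=5.00, V=1.60; Q4=4.80, Q2=3.20; dissipated=0.267
Op 2: CLOSE 4-2: Q_total=8.00, C_total=5.00, V=1.60; Q4=4.80, Q2=3.20; dissipated=0.000
Op 3: CLOSE 4-3: Q_total=20.80, C_total=5.00, V=4.16; Q4=12.48, Q3=8.32; dissipated=24.576
Op 4: CLOSE 3-2: Q_total=11.52, C_total=4.00, V=2.88; Q3=5.76, Q2=5.76; dissipated=3.277
Final charges: Q1=20.00, Q2=5.76, Q3=5.76, Q4=12.48

Answer: 5.76 μC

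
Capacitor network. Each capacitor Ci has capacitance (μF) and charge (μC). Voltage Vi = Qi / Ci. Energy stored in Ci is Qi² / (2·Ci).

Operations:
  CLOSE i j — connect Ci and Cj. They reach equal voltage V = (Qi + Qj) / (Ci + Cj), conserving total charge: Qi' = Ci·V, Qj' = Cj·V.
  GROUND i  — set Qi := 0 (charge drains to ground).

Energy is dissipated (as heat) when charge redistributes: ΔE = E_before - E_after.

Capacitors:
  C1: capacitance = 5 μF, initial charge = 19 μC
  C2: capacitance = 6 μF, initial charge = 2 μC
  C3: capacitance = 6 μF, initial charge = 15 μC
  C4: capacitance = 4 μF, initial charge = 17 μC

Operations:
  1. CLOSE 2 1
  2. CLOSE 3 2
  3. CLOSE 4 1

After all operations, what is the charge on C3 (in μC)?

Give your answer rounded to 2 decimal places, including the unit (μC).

Answer: 13.23 μC

Derivation:
Initial: C1(5μF, Q=19μC, V=3.80V), C2(6μF, Q=2μC, V=0.33V), C3(6μF, Q=15μC, V=2.50V), C4(4μF, Q=17μC, V=4.25V)
Op 1: CLOSE 2-1: Q_total=21.00, C_total=11.00, V=1.91; Q2=11.45, Q1=9.55; dissipated=16.388
Op 2: CLOSE 3-2: Q_total=26.45, C_total=12.00, V=2.20; Q3=13.23, Q2=13.23; dissipated=0.524
Op 3: CLOSE 4-1: Q_total=26.55, C_total=9.00, V=2.95; Q4=11.80, Q1=14.75; dissipated=6.089
Final charges: Q1=14.75, Q2=13.23, Q3=13.23, Q4=11.80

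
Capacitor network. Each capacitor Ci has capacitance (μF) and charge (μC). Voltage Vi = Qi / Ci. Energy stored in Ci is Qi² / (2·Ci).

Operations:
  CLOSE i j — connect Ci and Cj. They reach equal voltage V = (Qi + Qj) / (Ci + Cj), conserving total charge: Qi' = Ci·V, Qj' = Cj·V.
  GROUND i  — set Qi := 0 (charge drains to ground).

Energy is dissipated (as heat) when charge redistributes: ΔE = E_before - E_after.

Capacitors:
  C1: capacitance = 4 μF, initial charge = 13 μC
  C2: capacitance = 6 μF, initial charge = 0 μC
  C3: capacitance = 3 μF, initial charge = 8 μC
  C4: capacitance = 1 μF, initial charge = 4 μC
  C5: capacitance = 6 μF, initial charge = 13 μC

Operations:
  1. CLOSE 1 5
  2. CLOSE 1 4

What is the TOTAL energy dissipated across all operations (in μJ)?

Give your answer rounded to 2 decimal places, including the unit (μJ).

Initial: C1(4μF, Q=13μC, V=3.25V), C2(6μF, Q=0μC, V=0.00V), C3(3μF, Q=8μC, V=2.67V), C4(1μF, Q=4μC, V=4.00V), C5(6μF, Q=13μC, V=2.17V)
Op 1: CLOSE 1-5: Q_total=26.00, C_total=10.00, V=2.60; Q1=10.40, Q5=15.60; dissipated=1.408
Op 2: CLOSE 1-4: Q_total=14.40, C_total=5.00, V=2.88; Q1=11.52, Q4=2.88; dissipated=0.784
Total dissipated: 2.192 μJ

Answer: 2.19 μJ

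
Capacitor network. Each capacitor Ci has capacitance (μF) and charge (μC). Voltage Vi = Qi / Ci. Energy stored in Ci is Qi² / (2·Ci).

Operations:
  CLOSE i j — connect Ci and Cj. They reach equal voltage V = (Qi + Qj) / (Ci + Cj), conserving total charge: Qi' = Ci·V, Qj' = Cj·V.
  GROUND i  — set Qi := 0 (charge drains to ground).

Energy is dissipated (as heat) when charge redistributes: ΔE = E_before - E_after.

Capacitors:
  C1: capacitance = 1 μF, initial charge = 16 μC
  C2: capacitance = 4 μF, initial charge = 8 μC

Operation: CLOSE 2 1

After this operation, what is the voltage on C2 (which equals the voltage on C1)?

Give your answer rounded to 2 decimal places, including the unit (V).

Initial: C1(1μF, Q=16μC, V=16.00V), C2(4μF, Q=8μC, V=2.00V)
Op 1: CLOSE 2-1: Q_total=24.00, C_total=5.00, V=4.80; Q2=19.20, Q1=4.80; dissipated=78.400

Answer: 4.80 V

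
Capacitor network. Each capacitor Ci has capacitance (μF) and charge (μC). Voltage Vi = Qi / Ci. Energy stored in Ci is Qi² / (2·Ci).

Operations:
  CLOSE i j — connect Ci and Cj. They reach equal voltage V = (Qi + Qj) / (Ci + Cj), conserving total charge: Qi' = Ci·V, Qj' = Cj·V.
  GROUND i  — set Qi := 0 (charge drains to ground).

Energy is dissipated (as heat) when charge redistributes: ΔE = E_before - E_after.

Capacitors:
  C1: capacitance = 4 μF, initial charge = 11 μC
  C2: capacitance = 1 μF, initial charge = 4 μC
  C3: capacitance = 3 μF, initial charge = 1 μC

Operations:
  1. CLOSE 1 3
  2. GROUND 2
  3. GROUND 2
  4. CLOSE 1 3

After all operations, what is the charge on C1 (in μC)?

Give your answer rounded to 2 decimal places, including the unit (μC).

Initial: C1(4μF, Q=11μC, V=2.75V), C2(1μF, Q=4μC, V=4.00V), C3(3μF, Q=1μC, V=0.33V)
Op 1: CLOSE 1-3: Q_total=12.00, C_total=7.00, V=1.71; Q1=6.86, Q3=5.14; dissipated=5.006
Op 2: GROUND 2: Q2=0; energy lost=8.000
Op 3: GROUND 2: Q2=0; energy lost=0.000
Op 4: CLOSE 1-3: Q_total=12.00, C_total=7.00, V=1.71; Q1=6.86, Q3=5.14; dissipated=0.000
Final charges: Q1=6.86, Q2=0.00, Q3=5.14

Answer: 6.86 μC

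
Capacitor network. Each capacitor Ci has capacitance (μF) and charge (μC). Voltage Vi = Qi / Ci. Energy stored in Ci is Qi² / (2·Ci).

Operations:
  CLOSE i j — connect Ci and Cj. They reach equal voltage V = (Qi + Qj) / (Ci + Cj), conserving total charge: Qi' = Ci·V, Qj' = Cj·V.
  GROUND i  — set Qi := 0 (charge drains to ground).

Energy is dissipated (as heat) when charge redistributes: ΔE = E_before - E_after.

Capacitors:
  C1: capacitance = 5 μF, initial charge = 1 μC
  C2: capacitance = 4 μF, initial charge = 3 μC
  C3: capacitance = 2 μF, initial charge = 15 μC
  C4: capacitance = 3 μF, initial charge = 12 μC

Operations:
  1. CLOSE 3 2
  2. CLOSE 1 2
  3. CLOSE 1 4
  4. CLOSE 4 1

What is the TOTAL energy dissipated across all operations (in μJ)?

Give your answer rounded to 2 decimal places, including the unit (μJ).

Initial: C1(5μF, Q=1μC, V=0.20V), C2(4μF, Q=3μC, V=0.75V), C3(2μF, Q=15μC, V=7.50V), C4(3μF, Q=12μC, V=4.00V)
Op 1: CLOSE 3-2: Q_total=18.00, C_total=6.00, V=3.00; Q3=6.00, Q2=12.00; dissipated=30.375
Op 2: CLOSE 1-2: Q_total=13.00, C_total=9.00, V=1.44; Q1=7.22, Q2=5.78; dissipated=8.711
Op 3: CLOSE 1-4: Q_total=19.22, C_total=8.00, V=2.40; Q1=12.01, Q4=7.21; dissipated=6.123
Op 4: CLOSE 4-1: Q_total=19.22, C_total=8.00, V=2.40; Q4=7.21, Q1=12.01; dissipated=0.000
Total dissipated: 45.209 μJ

Answer: 45.21 μJ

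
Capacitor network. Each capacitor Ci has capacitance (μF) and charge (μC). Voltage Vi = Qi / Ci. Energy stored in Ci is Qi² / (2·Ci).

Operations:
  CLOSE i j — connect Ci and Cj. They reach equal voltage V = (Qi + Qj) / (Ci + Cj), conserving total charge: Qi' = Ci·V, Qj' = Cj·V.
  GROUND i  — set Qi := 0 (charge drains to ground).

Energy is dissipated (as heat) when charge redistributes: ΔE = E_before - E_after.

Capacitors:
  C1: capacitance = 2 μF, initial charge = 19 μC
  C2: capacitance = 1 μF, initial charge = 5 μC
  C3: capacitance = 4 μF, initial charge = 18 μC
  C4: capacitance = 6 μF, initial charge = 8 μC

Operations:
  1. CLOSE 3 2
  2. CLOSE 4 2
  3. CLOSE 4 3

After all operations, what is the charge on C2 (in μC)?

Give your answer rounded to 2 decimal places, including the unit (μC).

Answer: 1.80 μC

Derivation:
Initial: C1(2μF, Q=19μC, V=9.50V), C2(1μF, Q=5μC, V=5.00V), C3(4μF, Q=18μC, V=4.50V), C4(6μF, Q=8μC, V=1.33V)
Op 1: CLOSE 3-2: Q_total=23.00, C_total=5.00, V=4.60; Q3=18.40, Q2=4.60; dissipated=0.100
Op 2: CLOSE 4-2: Q_total=12.60, C_total=7.00, V=1.80; Q4=10.80, Q2=1.80; dissipated=4.573
Op 3: CLOSE 4-3: Q_total=29.20, C_total=10.00, V=2.92; Q4=17.52, Q3=11.68; dissipated=9.408
Final charges: Q1=19.00, Q2=1.80, Q3=11.68, Q4=17.52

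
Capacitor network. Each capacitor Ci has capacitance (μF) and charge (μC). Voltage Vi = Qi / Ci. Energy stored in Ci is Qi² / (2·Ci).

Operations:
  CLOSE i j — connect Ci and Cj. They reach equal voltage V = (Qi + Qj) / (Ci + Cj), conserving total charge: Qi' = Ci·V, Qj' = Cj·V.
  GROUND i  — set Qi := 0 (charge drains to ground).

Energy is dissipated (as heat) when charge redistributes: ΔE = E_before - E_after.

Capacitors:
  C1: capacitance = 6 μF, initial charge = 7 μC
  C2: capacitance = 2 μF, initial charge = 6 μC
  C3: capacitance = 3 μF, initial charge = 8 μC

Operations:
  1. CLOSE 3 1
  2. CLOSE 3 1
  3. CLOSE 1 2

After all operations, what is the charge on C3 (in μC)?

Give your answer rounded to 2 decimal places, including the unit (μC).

Initial: C1(6μF, Q=7μC, V=1.17V), C2(2μF, Q=6μC, V=3.00V), C3(3μF, Q=8μC, V=2.67V)
Op 1: CLOSE 3-1: Q_total=15.00, C_total=9.00, V=1.67; Q3=5.00, Q1=10.00; dissipated=2.250
Op 2: CLOSE 3-1: Q_total=15.00, C_total=9.00, V=1.67; Q3=5.00, Q1=10.00; dissipated=0.000
Op 3: CLOSE 1-2: Q_total=16.00, C_total=8.00, V=2.00; Q1=12.00, Q2=4.00; dissipated=1.333
Final charges: Q1=12.00, Q2=4.00, Q3=5.00

Answer: 5.00 μC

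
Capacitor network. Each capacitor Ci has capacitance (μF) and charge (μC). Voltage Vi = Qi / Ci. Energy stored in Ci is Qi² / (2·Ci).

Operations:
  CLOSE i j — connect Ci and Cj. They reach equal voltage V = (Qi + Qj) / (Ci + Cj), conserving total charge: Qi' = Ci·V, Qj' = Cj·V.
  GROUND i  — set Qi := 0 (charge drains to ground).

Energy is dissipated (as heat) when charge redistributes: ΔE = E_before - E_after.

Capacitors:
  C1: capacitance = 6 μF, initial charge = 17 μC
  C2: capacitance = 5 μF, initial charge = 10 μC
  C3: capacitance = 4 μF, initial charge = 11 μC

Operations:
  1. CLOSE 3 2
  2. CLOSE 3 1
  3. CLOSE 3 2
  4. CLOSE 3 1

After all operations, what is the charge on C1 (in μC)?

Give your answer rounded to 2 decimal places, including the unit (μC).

Initial: C1(6μF, Q=17μC, V=2.83V), C2(5μF, Q=10μC, V=2.00V), C3(4μF, Q=11μC, V=2.75V)
Op 1: CLOSE 3-2: Q_total=21.00, C_total=9.00, V=2.33; Q3=9.33, Q2=11.67; dissipated=0.625
Op 2: CLOSE 3-1: Q_total=26.33, C_total=10.00, V=2.63; Q3=10.53, Q1=15.80; dissipated=0.300
Op 3: CLOSE 3-2: Q_total=22.20, C_total=9.00, V=2.47; Q3=9.87, Q2=12.33; dissipated=0.100
Op 4: CLOSE 3-1: Q_total=25.67, C_total=10.00, V=2.57; Q3=10.27, Q1=15.40; dissipated=0.033
Final charges: Q1=15.40, Q2=12.33, Q3=10.27

Answer: 15.40 μC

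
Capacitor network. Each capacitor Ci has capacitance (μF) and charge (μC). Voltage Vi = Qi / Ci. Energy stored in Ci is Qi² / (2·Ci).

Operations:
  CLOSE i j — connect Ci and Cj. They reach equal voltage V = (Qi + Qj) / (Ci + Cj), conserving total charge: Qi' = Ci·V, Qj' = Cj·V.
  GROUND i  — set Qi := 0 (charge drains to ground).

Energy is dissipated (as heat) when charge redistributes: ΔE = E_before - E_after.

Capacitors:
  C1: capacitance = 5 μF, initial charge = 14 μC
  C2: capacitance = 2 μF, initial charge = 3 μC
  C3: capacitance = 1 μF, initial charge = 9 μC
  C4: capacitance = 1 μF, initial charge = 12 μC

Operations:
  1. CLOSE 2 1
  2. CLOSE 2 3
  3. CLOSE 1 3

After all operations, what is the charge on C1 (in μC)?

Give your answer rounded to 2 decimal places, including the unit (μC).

Initial: C1(5μF, Q=14μC, V=2.80V), C2(2μF, Q=3μC, V=1.50V), C3(1μF, Q=9μC, V=9.00V), C4(1μF, Q=12μC, V=12.00V)
Op 1: CLOSE 2-1: Q_total=17.00, C_total=7.00, V=2.43; Q2=4.86, Q1=12.14; dissipated=1.207
Op 2: CLOSE 2-3: Q_total=13.86, C_total=3.00, V=4.62; Q2=9.24, Q3=4.62; dissipated=14.395
Op 3: CLOSE 1-3: Q_total=16.76, C_total=6.00, V=2.79; Q1=13.97, Q3=2.79; dissipated=1.999
Final charges: Q1=13.97, Q2=9.24, Q3=2.79, Q4=12.00

Answer: 13.97 μC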